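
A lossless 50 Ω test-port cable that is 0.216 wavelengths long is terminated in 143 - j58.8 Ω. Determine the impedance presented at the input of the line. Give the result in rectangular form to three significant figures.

Z_in ≈ 14.8 − j3.64 Ω

βl = 2π × 0.216 = 77.8°
tan(βl) = tan(77.8°) = 4.61
Z_in = Z_0·(Z_L + jZ_0·tanβl)/(Z_0 + jZ_L·tanβl)
     = 50·(143 + j172)/(321 + j659)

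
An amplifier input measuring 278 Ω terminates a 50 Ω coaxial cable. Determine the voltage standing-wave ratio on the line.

VSWR ≈ 5.56

Γ = (278 − 50)/(278 + 50) = 0.695
VSWR = (1 + 0.695)/(1 − 0.695)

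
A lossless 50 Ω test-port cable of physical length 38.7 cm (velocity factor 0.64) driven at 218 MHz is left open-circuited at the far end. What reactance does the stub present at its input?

λ = v/f = 0.64·c / 218 MHz = 0.881 m
βl = 2π·l/λ = 2π × 0.439 = 158°
tan(βl) = -0.4
For an open-circuited stub, Z_in = −jZ_0·cot(βl) = −jZ_0/tan(βl)

X_in ≈ 125 Ω (inductive)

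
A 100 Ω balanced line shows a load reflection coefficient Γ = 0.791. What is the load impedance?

Z_L = Z_0·(1 + Γ)/(1 − Γ) = 100·(1.79)/(0.209)

Z_L ≈ 857 Ω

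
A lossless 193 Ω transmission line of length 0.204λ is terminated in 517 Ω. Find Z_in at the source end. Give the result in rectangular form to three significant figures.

Z_in ≈ 77.5 − j48.8 Ω

βl = 2π × 0.204 = 73.4°
tan(βl) = tan(73.4°) = 3.36
Z_in = Z_0·(Z_L + jZ_0·tanβl)/(Z_0 + jZ_L·tanβl)
     = 193·(517 + j649)/(193 + j1740)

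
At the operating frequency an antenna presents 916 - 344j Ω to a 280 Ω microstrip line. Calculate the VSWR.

VSWR ≈ 3.77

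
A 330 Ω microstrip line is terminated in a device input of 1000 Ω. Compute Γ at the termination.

Γ = (Z_L − Z_0)/(Z_L + Z_0) = (1000 − 330)/(1000 + 330) = 670/1330

Γ = 0.504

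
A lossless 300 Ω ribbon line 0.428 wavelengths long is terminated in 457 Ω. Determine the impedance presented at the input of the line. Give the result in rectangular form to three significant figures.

Z_in ≈ 365 + j124 Ω

βl = 2π × 0.428 = 154°
tan(βl) = tan(154°) = -0.486
Z_in = Z_0·(Z_L + jZ_0·tanβl)/(Z_0 + jZ_L·tanβl)
     = 300·(457 − j146)/(300 − j222)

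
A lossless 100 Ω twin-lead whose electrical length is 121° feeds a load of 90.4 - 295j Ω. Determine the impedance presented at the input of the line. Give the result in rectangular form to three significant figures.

Z_in ≈ 19.4 + j111 Ω

tan(βl) = tan(121°) = -1.66
Z_in = Z_0·(Z_L + jZ_0·tanβl)/(Z_0 + jZ_L·tanβl)
     = 100·(90.4 − j461)/(-391 − j150)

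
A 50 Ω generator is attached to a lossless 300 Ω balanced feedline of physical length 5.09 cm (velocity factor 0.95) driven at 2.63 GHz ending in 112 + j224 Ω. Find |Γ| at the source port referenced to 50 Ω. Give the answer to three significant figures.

λ = v/f = 0.95·c / 2.63 GHz = 0.108 m
βl = 2π·l/λ = 2π × 0.47 = 169°
tan(βl) = -0.193
Z_in = Z_0·(Z_L + jZ_0·tanβl)/(Z_0 + jZ_L·tanβl) = 88.4 + j151 Ω
Γ_s = (Z_in − Z_s)/(Z_in + Z_s) = (38.4 + j151)/(138 + j151), |Γ_s| = 0.76

|Γ| ≈ 0.76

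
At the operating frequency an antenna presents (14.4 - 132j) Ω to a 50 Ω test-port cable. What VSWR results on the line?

VSWR ≈ 27.9

Γ = (Z_L − Z_0)/(Z_L + Z_0) = (-35.6 − j132)/(64.4 − j132)
|Γ| = 137/147 = 0.931
VSWR = (1 + |Γ|)/(1 − |Γ|) = 1.93/0.0691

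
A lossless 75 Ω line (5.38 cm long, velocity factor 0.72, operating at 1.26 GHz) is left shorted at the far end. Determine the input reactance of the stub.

X_in ≈ -177 Ω (capacitive)

λ = v/f = 0.72·c / 1.26 GHz = 0.171 m
βl = 2π·l/λ = 2π × 0.314 = 113°
tan(βl) = -2.36
For a shorted stub, Z_in = jZ_0·tan(βl)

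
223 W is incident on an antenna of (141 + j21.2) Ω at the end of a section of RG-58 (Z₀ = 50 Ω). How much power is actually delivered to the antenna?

P_delivered ≈ 170 W

|Γ| = |(91 + j21.2)/(191 + j21.2)| = 0.486
|Γ|² = 0.236
P_refl = |Γ|²·P_inc = 52.7 W, P_del = (1 − |Γ|²)·P_inc = 170 W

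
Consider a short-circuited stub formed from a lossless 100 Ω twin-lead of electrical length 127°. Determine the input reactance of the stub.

X_in ≈ -133 Ω (capacitive)

tan(βl) = -1.33
For a short-circuited stub, Z_in = jZ_0·tan(βl)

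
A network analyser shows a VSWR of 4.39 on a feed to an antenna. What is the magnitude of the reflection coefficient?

|Γ| ≈ 0.629

|Γ| = (S − 1)/(S + 1) = (4.39 − 1)/(4.39 + 1) = 3.39/5.39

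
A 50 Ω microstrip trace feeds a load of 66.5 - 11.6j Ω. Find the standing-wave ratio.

VSWR ≈ 1.42

Γ = (Z_L − Z_0)/(Z_L + Z_0) = (16.5 − j11.6)/(116.5 − j11.6)
|Γ| = 20.2/117 = 0.172
VSWR = (1 + |Γ|)/(1 − |Γ|) = 1.17/0.828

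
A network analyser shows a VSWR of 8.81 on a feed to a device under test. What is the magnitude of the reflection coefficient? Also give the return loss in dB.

|Γ| ≈ 0.796; return loss ≈ 1.98 dB

|Γ| = (S − 1)/(S + 1) = (8.81 − 1)/(8.81 + 1) = 7.81/9.81
RL = −20·log₁₀|Γ| = −20·log₁₀(0.796)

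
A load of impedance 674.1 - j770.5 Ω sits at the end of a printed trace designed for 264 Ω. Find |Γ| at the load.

|Γ| ≈ 0.719

Γ = (Z_L − Z_0)/(Z_L + Z_0) = (410.1 − j770.5)/(938.1 − j770.5)
|Γ| = 873/1210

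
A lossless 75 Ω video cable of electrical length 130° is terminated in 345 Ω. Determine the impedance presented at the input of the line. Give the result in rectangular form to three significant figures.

Z_in ≈ 26.9 + j58 Ω

tan(βl) = tan(130°) = -1.19
Z_in = Z_0·(Z_L + jZ_0·tanβl)/(Z_0 + jZ_L·tanβl)
     = 75·(345 − j89.4)/(75 − j411)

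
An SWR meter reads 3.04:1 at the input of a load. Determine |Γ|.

|Γ| ≈ 0.505

|Γ| = (S − 1)/(S + 1) = (3.04 − 1)/(3.04 + 1) = 2.04/4.04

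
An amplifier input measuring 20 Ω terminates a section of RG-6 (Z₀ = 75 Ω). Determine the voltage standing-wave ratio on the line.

VSWR ≈ 3.75

Γ = (20 − 75)/(20 + 75) = -0.579
VSWR = (1 + 0.579)/(1 − 0.579)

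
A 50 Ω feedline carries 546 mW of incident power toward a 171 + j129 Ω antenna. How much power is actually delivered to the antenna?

|Γ| = |(121 + j129)/(221 + j129)| = 0.691
|Γ|² = 0.478
P_refl = |Γ|²·P_inc = 261 mW, P_del = (1 − |Γ|²)·P_inc = 285 mW

P_delivered ≈ 285 mW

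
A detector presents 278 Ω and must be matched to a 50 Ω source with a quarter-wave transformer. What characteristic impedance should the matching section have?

Z_qwt ≈ 118 Ω

Z_qwt = √(Z_0·R_L) = √(50 × 278) = √13900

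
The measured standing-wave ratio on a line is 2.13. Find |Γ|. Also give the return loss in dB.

|Γ| = (S − 1)/(S + 1) = (2.13 − 1)/(2.13 + 1) = 1.13/3.13
RL = −20·log₁₀|Γ| = −20·log₁₀(0.361)

|Γ| ≈ 0.361; return loss ≈ 8.85 dB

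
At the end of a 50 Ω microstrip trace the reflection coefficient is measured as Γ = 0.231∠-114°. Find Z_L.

Z_L = Z_0·(1 + Γ)/(1 − Γ) = 50·(0.906 − j0.211)/(1.09 + j0.211)

Z_L ≈ 38.1 − j17 Ω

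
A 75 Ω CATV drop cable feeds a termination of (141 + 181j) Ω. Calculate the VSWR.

VSWR ≈ 5.32

Γ = (Z_L − Z_0)/(Z_L + Z_0) = (66 + j181)/(216 + j181)
|Γ| = 193/282 = 0.684
VSWR = (1 + |Γ|)/(1 − |Γ|) = 1.68/0.316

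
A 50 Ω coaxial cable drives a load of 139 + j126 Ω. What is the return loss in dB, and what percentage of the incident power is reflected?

Γ = (89 + j126)/(189 + j126), |Γ| = 0.679
RL = −20·log₁₀(0.679) = 3.36 dB
P_refl/P_inc = |Γ|² = 0.461

RL ≈ 3.36 dB; 46.1% of incident power reflected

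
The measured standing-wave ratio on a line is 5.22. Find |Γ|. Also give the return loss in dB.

|Γ| = (S − 1)/(S + 1) = (5.22 − 1)/(5.22 + 1) = 4.22/6.22
RL = −20·log₁₀|Γ| = −20·log₁₀(0.678)

|Γ| ≈ 0.678; return loss ≈ 3.37 dB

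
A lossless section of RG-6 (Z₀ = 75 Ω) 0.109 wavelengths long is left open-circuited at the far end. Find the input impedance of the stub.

Z_in ≈ −j91.8 Ω

βl = 2π × 0.109 = 39.2°
tan(βl) = 0.817
For an open-circuited stub, Z_in = −jZ_0·cot(βl) = −jZ_0/tan(βl)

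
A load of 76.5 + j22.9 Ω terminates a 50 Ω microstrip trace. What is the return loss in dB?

Γ = (26.5 + j22.9)/(126.5 + j22.9), |Γ| = 0.272
RL = −20·log₁₀|Γ| = −20·log₁₀(0.272)

RL ≈ 11.3 dB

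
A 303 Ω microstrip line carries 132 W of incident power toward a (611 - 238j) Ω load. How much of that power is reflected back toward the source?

|Γ| = |(308 − j238)/(914 − j238)| = 0.412
|Γ|² = 0.17
P_refl = |Γ|²·P_inc = 22.4 W, P_del = (1 − |Γ|²)·P_inc = 110 W

P_reflected ≈ 22.4 W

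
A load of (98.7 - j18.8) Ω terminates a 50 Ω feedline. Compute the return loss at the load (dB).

Γ = (48.7 − j18.8)/(148.7 − j18.8), |Γ| = 0.348
RL = −20·log₁₀|Γ| = −20·log₁₀(0.348)

RL ≈ 9.16 dB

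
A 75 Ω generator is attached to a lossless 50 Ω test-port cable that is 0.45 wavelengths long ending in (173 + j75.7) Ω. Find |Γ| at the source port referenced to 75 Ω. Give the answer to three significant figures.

|Γ| ≈ 0.546

βl = 2π × 0.45 = 162°
tan(βl) = -0.325
Z_in = Z_0·(Z_L + jZ_0·tanβl)/(Z_0 + jZ_L·tanβl) = 54.8 + j81.2 Ω
Γ_s = (Z_in − Z_s)/(Z_in + Z_s) = (-20.2 + j81.2)/(130 + j81.2), |Γ_s| = 0.546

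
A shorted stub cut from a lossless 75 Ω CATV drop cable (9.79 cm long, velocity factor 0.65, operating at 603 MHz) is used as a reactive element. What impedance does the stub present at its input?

λ = v/f = 0.65·c / 603 MHz = 0.323 m
βl = 2π·l/λ = 2π × 0.303 = 109°
tan(βl) = -2.91
For a shorted stub, Z_in = jZ_0·tan(βl)

Z_in ≈ −j218 Ω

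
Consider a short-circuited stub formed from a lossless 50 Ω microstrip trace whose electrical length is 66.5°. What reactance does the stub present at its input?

X_in ≈ 115 Ω (inductive)

tan(βl) = 2.3
For a short-circuited stub, Z_in = jZ_0·tan(βl)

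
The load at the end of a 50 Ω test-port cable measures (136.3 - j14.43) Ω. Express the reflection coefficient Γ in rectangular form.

Γ = (Z_L − Z_0)/(Z_L + Z_0) = (86.3 − j14.43)/(186.3 − j14.43)

Γ ≈ 0.466 − j0.0413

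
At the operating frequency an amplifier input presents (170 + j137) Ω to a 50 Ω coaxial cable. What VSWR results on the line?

VSWR ≈ 5.73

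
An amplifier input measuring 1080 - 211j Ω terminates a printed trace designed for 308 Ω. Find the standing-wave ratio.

Γ = (Z_L − Z_0)/(Z_L + Z_0) = (772 − j211)/(1388 − j211)
|Γ| = 800/1400 = 0.57
VSWR = (1 + |Γ|)/(1 − |Γ|) = 1.57/0.43

VSWR ≈ 3.65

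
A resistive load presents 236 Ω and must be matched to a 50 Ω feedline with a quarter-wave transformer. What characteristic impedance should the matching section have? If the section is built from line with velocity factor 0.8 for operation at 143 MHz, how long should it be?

Z_qwt ≈ 109 Ω; length ≈ 42 cm

Z_qwt = √(Z_0·R_L) = √(50 × 236) = √11800
λ = 0.8·c/f = 1.68 m, so l = λ/4 = 0.42 m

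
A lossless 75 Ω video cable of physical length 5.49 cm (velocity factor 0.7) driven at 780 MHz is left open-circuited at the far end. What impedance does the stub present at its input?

Z_in ≈ −j22.3 Ω

λ = v/f = 0.7·c / 780 MHz = 0.269 m
βl = 2π·l/λ = 2π × 0.204 = 73.4°
tan(βl) = 3.36
For an open-circuited stub, Z_in = −jZ_0·cot(βl) = −jZ_0/tan(βl)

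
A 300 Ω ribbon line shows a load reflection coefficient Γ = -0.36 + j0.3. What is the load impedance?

Z_L = Z_0·(1 + Γ)/(1 − Γ) = 300·(0.64 + j0.3)/(1.36 − j0.3)

Z_L ≈ 121 + j92.8 Ω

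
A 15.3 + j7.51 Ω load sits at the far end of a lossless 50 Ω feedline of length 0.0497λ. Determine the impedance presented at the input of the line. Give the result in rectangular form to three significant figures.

Z_in ≈ 18.5 + j22.9 Ω

βl = 2π × 0.0497 = 17.9°
tan(βl) = tan(17.9°) = 0.323
Z_in = Z_0·(Z_L + jZ_0·tanβl)/(Z_0 + jZ_L·tanβl)
     = 50·(15.3 + j23.7)/(47.6 + j4.94)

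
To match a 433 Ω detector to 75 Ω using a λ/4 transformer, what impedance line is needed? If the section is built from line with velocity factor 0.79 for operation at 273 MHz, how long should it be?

Z_qwt = √(Z_0·R_L) = √(75 × 433) = √32480
λ = 0.79·c/f = 0.868 m, so l = λ/4 = 0.217 m

Z_qwt ≈ 180 Ω; length ≈ 21.7 cm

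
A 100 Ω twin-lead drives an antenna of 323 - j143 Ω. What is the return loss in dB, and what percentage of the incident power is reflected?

RL ≈ 4.53 dB; 35.2% of incident power reflected

Γ = (223 − j143)/(423 − j143), |Γ| = 0.593
RL = −20·log₁₀(0.593) = 4.53 dB
P_refl/P_inc = |Γ|² = 0.352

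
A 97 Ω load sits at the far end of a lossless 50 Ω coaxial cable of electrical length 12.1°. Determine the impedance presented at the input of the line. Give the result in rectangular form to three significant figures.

tan(βl) = tan(12.1°) = 0.214
Z_in = Z_0·(Z_L + jZ_0·tanβl)/(Z_0 + jZ_L·tanβl)
     = 50·(97 + j10.7)/(50 + j20.8)

Z_in ≈ 86.5 − j25.3 Ω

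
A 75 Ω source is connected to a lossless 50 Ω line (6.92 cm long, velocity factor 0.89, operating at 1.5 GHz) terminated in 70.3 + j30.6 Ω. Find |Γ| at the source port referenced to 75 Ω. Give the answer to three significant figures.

|Γ| ≈ 0.423

λ = v/f = 0.89·c / 1.5 GHz = 0.178 m
βl = 2π·l/λ = 2π × 0.389 = 140°
tan(βl) = -0.84
Z_in = Z_0·(Z_L + jZ_0·tanβl)/(Z_0 + jZ_L·tanβl) = 32.5 + j17.8 Ω
Γ_s = (Z_in − Z_s)/(Z_in + Z_s) = (-42.5 + j17.8)/(108 + j17.8), |Γ_s| = 0.423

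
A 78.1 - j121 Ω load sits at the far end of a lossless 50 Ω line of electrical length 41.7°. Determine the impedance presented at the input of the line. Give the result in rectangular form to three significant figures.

Z_in ≈ 11.8 − j29.4 Ω

tan(βl) = tan(41.7°) = 0.891
Z_in = Z_0·(Z_L + jZ_0·tanβl)/(Z_0 + jZ_L·tanβl)
     = 50·(78.1 − j76.5)/(158 + j69.6)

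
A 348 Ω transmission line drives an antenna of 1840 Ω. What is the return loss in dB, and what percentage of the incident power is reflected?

Γ = (1840 − 348)/(1840 + 348) = 0.682
RL = −20·log₁₀(0.682) = 3.33 dB
P_refl/P_inc = |Γ|² = 0.465

RL ≈ 3.33 dB; 46.5% of incident power reflected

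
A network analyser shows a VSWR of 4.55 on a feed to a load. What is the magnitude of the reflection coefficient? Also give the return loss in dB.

|Γ| ≈ 0.64; return loss ≈ 3.88 dB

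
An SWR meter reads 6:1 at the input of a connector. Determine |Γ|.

|Γ| = (S − 1)/(S + 1) = (6 − 1)/(6 + 1) = 5/7

|Γ| ≈ 0.714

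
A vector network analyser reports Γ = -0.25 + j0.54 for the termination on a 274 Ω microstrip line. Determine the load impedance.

Z_L ≈ 95.5 + j160 Ω

Z_L = Z_0·(1 + Γ)/(1 − Γ) = 274·(0.75 + j0.54)/(1.25 − j0.54)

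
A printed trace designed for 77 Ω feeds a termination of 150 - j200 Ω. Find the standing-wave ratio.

Γ = (Z_L − Z_0)/(Z_L + Z_0) = (73 − j200)/(227 − j200)
|Γ| = 213/303 = 0.704
VSWR = (1 + |Γ|)/(1 − |Γ|) = 1.7/0.296

VSWR ≈ 5.75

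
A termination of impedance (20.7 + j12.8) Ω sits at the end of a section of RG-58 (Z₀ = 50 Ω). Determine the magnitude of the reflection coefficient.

|Γ| ≈ 0.445

Γ = (Z_L − Z_0)/(Z_L + Z_0) = (-29.3 + j12.8)/(70.7 + j12.8)
|Γ| = 32/71.8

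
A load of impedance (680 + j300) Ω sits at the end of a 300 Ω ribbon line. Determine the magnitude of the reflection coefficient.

Γ = (Z_L − Z_0)/(Z_L + Z_0) = (380 + j300)/(980 + j300)
|Γ| = 484/1020

|Γ| ≈ 0.472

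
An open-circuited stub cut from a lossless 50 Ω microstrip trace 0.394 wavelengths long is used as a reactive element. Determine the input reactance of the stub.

βl = 2π × 0.394 = 142°
tan(βl) = -0.786
For an open-circuited stub, Z_in = −jZ_0·cot(βl) = −jZ_0/tan(βl)

X_in ≈ 63.6 Ω (inductive)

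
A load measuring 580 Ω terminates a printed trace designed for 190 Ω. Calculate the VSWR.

VSWR ≈ 3.05

For a purely resistive load, VSWR = R_L/Z_0 or Z_0/R_L (whichever > 1) = 580/190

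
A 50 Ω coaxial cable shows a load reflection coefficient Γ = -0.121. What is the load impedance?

Z_L = Z_0·(1 + Γ)/(1 − Γ) = 50·(0.879)/(1.12)

Z_L ≈ 39.2 Ω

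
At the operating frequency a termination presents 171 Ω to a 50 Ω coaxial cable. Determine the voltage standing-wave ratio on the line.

VSWR ≈ 3.42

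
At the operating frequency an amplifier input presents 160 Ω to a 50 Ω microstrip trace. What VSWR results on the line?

For a purely resistive load, VSWR = R_L/Z_0 or Z_0/R_L (whichever > 1) = 160/50

VSWR ≈ 3.2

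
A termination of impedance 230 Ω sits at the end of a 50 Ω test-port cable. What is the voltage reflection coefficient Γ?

Γ = 0.643

Γ = (Z_L − Z_0)/(Z_L + Z_0) = (230 − 50)/(230 + 50) = 180/280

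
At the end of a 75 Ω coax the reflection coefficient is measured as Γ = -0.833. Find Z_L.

Z_L = Z_0·(1 + Γ)/(1 − Γ) = 75·(0.167)/(1.83)

Z_L ≈ 6.83 Ω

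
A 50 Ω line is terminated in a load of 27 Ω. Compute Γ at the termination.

Γ = (Z_L − Z_0)/(Z_L + Z_0) = (27 − 50)/(27 + 50) = -23/77

Γ = -0.299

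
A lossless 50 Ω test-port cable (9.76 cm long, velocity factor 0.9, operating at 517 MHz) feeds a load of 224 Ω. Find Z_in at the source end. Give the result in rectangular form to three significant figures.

Z_in ≈ 13 − j19.7 Ω

λ = v/f = 0.9·c / 517 MHz = 0.522 m
βl = 2π·l/λ = 2π × 0.187 = 67.3°
tan(βl) = tan(67.3°) = 2.39
Z_in = Z_0·(Z_L + jZ_0·tanβl)/(Z_0 + jZ_L·tanβl)
     = 50·(224 + j119)/(50 + j535)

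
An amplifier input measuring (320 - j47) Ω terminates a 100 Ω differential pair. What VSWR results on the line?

VSWR ≈ 3.28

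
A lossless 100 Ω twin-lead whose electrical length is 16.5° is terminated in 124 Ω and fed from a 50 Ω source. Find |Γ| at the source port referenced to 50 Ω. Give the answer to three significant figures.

|Γ| ≈ 0.415

tan(βl) = 0.296
Z_in = Z_0·(Z_L + jZ_0·tanβl)/(Z_0 + jZ_L·tanβl) = 119 − j14 Ω
Γ_s = (Z_in − Z_s)/(Z_in + Z_s) = (68.8 − j14)/(169 − j14), |Γ_s| = 0.415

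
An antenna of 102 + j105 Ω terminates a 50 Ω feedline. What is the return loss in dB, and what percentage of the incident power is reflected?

Γ = (52 + j105)/(152 + j105), |Γ| = 0.634
RL = −20·log₁₀(0.634) = 3.95 dB
P_refl/P_inc = |Γ|² = 0.402

RL ≈ 3.95 dB; 40.2% of incident power reflected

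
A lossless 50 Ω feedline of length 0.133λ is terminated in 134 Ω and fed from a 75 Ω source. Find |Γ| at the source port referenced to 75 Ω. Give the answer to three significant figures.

|Γ| ≈ 0.51

βl = 2π × 0.133 = 47.9°
tan(βl) = 1.11
Z_in = Z_0·(Z_L + jZ_0·tanβl)/(Z_0 + jZ_L·tanβl) = 30.4 − j34.9 Ω
Γ_s = (Z_in − Z_s)/(Z_in + Z_s) = (-44.6 − j34.9)/(105 − j34.9), |Γ_s| = 0.51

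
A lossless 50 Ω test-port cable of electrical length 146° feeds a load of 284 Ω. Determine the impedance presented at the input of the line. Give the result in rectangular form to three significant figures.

tan(βl) = tan(146°) = -0.675
Z_in = Z_0·(Z_L + jZ_0·tanβl)/(Z_0 + jZ_L·tanβl)
     = 50·(284 − j33.7)/(50 − j192)

Z_in ≈ 26.4 + j67.2 Ω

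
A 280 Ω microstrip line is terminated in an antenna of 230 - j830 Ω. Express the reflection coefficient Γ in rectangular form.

Γ = (Z_L − Z_0)/(Z_L + Z_0) = (-50 − j830)/(510 − j830)

Γ ≈ 0.699 − j0.49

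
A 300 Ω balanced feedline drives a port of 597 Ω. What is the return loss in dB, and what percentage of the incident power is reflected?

Γ = (597 − 300)/(597 + 300) = 0.331
RL = −20·log₁₀(0.331) = 9.6 dB
P_refl/P_inc = |Γ|² = 0.11

RL ≈ 9.6 dB; 11% of incident power reflected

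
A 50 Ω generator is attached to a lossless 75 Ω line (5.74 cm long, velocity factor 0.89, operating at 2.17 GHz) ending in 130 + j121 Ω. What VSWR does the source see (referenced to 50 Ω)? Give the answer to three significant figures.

λ = v/f = 0.89·c / 2.17 GHz = 0.123 m
βl = 2π·l/λ = 2π × 0.467 = 168°
tan(βl) = -0.214
Z_in = Z_0·(Z_L + jZ_0·tanβl)/(Z_0 + jZ_L·tanβl) = 69.9 + j97.3 Ω
Γ_s = (Z_in − Z_s)/(Z_in + Z_s) = (19.9 + j97.3)/(120 + j97.3), |Γ_s| = 0.643
VSWR = (1 + |Γ_s|)/(1 − |Γ_s|)

VSWR ≈ 4.61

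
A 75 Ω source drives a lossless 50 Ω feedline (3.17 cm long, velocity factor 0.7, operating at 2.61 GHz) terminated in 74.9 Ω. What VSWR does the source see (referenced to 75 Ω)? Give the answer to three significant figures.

VSWR ≈ 1.66

λ = v/f = 0.7·c / 2.61 GHz = 0.0805 m
βl = 2π·l/λ = 2π × 0.394 = 142°
tan(βl) = -0.786
Z_in = Z_0·(Z_L + jZ_0·tanβl)/(Z_0 + jZ_L·tanβl) = 50.8 + j20.5 Ω
Γ_s = (Z_in − Z_s)/(Z_in + Z_s) = (-24.2 + j20.5)/(126 + j20.5), |Γ_s| = 0.249
VSWR = (1 + |Γ_s|)/(1 − |Γ_s|)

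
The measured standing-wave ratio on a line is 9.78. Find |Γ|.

|Γ| = (S − 1)/(S + 1) = (9.78 − 1)/(9.78 + 1) = 8.78/10.8

|Γ| ≈ 0.814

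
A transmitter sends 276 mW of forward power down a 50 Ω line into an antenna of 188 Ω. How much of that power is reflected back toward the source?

P_reflected ≈ 92.8 mW

Γ = (188 − 50)/(188 + 50) = 0.58
|Γ|² = 0.336
P_refl = |Γ|²·P_inc = 92.8 mW, P_del = (1 − |Γ|²)·P_inc = 183 mW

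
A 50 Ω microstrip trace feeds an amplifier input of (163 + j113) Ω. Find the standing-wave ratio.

VSWR ≈ 4.93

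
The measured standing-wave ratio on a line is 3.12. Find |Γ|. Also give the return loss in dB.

|Γ| ≈ 0.515; return loss ≈ 5.77 dB

|Γ| = (S − 1)/(S + 1) = (3.12 − 1)/(3.12 + 1) = 2.12/4.12
RL = −20·log₁₀|Γ| = −20·log₁₀(0.515)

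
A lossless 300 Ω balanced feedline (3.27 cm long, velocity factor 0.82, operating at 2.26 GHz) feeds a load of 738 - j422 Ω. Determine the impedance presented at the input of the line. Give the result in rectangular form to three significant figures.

λ = v/f = 0.82·c / 2.26 GHz = 0.109 m
βl = 2π·l/λ = 2π × 0.3 = 108°
tan(βl) = tan(108°) = -3.05
Z_in = Z_0·(Z_L + jZ_0·tanβl)/(Z_0 + jZ_L·tanβl)
     = 300·(738 − j1340)/(-987 − j2250)

Z_in ≈ 113 + j148 Ω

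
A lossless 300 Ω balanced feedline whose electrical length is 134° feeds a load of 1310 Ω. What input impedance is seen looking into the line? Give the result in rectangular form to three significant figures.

Z_in ≈ 127 + j262 Ω

tan(βl) = tan(134°) = -1.04
Z_in = Z_0·(Z_L + jZ_0·tanβl)/(Z_0 + jZ_L·tanβl)
     = 300·(1310 − j311)/(300 − j1360)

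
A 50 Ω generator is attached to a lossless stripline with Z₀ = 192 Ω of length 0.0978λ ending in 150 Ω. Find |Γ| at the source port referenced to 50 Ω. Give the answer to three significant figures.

|Γ| ≈ 0.57

βl = 2π × 0.0978 = 35.2°
tan(βl) = 0.706
Z_in = Z_0·(Z_L + jZ_0·tanβl)/(Z_0 + jZ_L·tanβl) = 172 + j40.5 Ω
Γ_s = (Z_in − Z_s)/(Z_in + Z_s) = (122 + j40.5)/(222 + j40.5), |Γ_s| = 0.57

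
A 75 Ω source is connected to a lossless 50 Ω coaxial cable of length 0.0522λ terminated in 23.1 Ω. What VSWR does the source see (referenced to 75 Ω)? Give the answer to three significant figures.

VSWR ≈ 3.08

βl = 2π × 0.0522 = 18.8°
tan(βl) = 0.34
Z_in = Z_0·(Z_L + jZ_0·tanβl)/(Z_0 + jZ_L·tanβl) = 25.2 + j13.1 Ω
Γ_s = (Z_in − Z_s)/(Z_in + Z_s) = (-49.8 + j13.1)/(100 + j13.1), |Γ_s| = 0.51
VSWR = (1 + |Γ_s|)/(1 − |Γ_s|)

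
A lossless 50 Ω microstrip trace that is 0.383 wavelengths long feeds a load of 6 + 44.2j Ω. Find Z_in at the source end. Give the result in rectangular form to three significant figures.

βl = 2π × 0.383 = 138°
tan(βl) = tan(138°) = -0.904
Z_in = Z_0·(Z_L + jZ_0·tanβl)/(Z_0 + jZ_L·tanβl)
     = 50·(6 − j1.01)/(90 − j5.43)

Z_in ≈ 3.36 − j0.359 Ω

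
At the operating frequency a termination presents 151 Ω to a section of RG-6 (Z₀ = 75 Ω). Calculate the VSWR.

Γ = (151 − 75)/(151 + 75) = 0.336
VSWR = (1 + 0.336)/(1 − 0.336)

VSWR ≈ 2.01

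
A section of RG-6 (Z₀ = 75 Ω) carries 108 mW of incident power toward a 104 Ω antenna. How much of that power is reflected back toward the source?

Γ = (104 − 75)/(104 + 75) = 0.162
|Γ|² = 0.0262
P_refl = |Γ|²·P_inc = 2.83 mW, P_del = (1 − |Γ|²)·P_inc = 105 mW

P_reflected ≈ 2.83 mW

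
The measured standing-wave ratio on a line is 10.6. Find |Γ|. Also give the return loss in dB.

|Γ| ≈ 0.828; return loss ≈ 1.64 dB

|Γ| = (S − 1)/(S + 1) = (10.6 − 1)/(10.6 + 1) = 9.6/11.6
RL = −20·log₁₀|Γ| = −20·log₁₀(0.828)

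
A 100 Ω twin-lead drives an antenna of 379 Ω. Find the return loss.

RL ≈ 4.69 dB

Γ = (379 − 100)/(379 + 100) = 0.582
RL = −20·log₁₀|Γ| = −20·log₁₀(0.582)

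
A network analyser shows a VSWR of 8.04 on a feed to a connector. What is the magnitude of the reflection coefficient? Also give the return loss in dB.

|Γ| = (S − 1)/(S + 1) = (8.04 − 1)/(8.04 + 1) = 7.04/9.04
RL = −20·log₁₀|Γ| = −20·log₁₀(0.779)

|Γ| ≈ 0.779; return loss ≈ 2.17 dB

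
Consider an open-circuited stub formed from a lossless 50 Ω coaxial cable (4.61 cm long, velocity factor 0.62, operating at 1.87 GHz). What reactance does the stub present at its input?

X_in ≈ 214 Ω (inductive)

λ = v/f = 0.62·c / 1.87 GHz = 0.0995 m
βl = 2π·l/λ = 2π × 0.463 = 167°
tan(βl) = -0.234
For an open-circuited stub, Z_in = −jZ_0·cot(βl) = −jZ_0/tan(βl)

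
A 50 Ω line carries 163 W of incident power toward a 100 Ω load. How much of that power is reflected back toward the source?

P_reflected ≈ 18.1 W

Γ = (100 − 50)/(100 + 50) = 0.333
|Γ|² = 0.111
P_refl = |Γ|²·P_inc = 18.1 W, P_del = (1 − |Γ|²)·P_inc = 145 W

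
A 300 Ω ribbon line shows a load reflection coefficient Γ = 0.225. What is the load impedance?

Z_L ≈ 474 Ω

Z_L = Z_0·(1 + Γ)/(1 − Γ) = 300·(1.23)/(0.775)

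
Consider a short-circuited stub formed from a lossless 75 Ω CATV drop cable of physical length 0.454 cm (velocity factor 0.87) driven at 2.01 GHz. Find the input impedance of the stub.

Z_in ≈ +j16.7 Ω

λ = v/f = 0.87·c / 2.01 GHz = 0.13 m
βl = 2π·l/λ = 2π × 0.035 = 12.6°
tan(βl) = 0.223
For a short-circuited stub, Z_in = jZ_0·tan(βl)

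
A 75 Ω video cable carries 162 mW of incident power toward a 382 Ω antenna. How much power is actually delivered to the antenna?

Γ = (382 − 75)/(382 + 75) = 0.672
|Γ|² = 0.451
P_refl = |Γ|²·P_inc = 73.1 mW, P_del = (1 − |Γ|²)·P_inc = 88.9 mW

P_delivered ≈ 88.9 mW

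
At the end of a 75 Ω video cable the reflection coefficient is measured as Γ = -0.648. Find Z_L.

Z_L ≈ 16 Ω

Z_L = Z_0·(1 + Γ)/(1 − Γ) = 75·(0.352)/(1.65)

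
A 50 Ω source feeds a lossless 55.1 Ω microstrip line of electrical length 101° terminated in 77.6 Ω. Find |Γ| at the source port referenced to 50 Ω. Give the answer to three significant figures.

|Γ| ≈ 0.127

tan(βl) = -5.14
Z_in = Z_0·(Z_L + jZ_0·tanβl)/(Z_0 + jZ_L·tanβl) = 39.8 + j5.21 Ω
Γ_s = (Z_in − Z_s)/(Z_in + Z_s) = (-10.2 + j5.21)/(89.8 + j5.21), |Γ_s| = 0.127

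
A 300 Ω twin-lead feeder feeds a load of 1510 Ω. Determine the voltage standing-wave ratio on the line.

Γ = (1510 − 300)/(1510 + 300) = 0.669
VSWR = (1 + 0.669)/(1 − 0.669)

VSWR ≈ 5.03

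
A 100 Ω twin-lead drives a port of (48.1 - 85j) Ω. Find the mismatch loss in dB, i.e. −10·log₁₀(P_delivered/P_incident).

Γ = (-51.9 − j85)/(148.1 − j85), |Γ| = 0.583
|Γ|² = 0.34, so P_del/P_inc = 1 − |Γ|² = 0.66
ML = −10·log₁₀(1 − |Γ|²)

mismatch loss ≈ 1.81 dB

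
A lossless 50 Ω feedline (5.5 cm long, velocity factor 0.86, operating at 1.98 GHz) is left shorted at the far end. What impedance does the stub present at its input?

Z_in ≈ −j26.6 Ω

λ = v/f = 0.86·c / 1.98 GHz = 0.13 m
βl = 2π·l/λ = 2π × 0.422 = 152°
tan(βl) = -0.533
For a shorted stub, Z_in = jZ_0·tan(βl)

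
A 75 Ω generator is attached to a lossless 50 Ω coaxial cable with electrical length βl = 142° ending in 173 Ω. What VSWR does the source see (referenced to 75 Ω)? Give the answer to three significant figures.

VSWR ≈ 3.45

tan(βl) = -0.781
Z_in = Z_0·(Z_L + jZ_0·tanβl)/(Z_0 + jZ_L·tanβl) = 33.5 + j51.6 Ω
Γ_s = (Z_in − Z_s)/(Z_in + Z_s) = (-41.5 + j51.6)/(109 + j51.6), |Γ_s| = 0.551
VSWR = (1 + |Γ_s|)/(1 − |Γ_s|)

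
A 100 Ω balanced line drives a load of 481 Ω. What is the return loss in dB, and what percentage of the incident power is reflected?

RL ≈ 3.67 dB; 43% of incident power reflected

Γ = (481 − 100)/(481 + 100) = 0.656
RL = −20·log₁₀(0.656) = 3.67 dB
P_refl/P_inc = |Γ|² = 0.43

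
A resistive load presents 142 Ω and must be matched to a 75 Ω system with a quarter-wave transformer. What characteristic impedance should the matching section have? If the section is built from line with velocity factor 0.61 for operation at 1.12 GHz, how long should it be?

Z_qwt ≈ 103 Ω; length ≈ 4.08 cm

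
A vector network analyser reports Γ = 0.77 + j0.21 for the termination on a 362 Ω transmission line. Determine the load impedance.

Z_L = Z_0·(1 + Γ)/(1 − Γ) = 362·(1.77 + j0.21)/(0.23 − j0.21)

Z_L ≈ 1350 + j1570 Ω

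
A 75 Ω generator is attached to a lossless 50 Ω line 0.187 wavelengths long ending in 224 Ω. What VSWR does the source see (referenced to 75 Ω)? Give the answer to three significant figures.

VSWR ≈ 6.18

βl = 2π × 0.187 = 67.3°
tan(βl) = 2.39
Z_in = Z_0·(Z_L + jZ_0·tanβl)/(Z_0 + jZ_L·tanβl) = 13 − j19.7 Ω
Γ_s = (Z_in − Z_s)/(Z_in + Z_s) = (-62 − j19.7)/(88 − j19.7), |Γ_s| = 0.721
VSWR = (1 + |Γ_s|)/(1 − |Γ_s|)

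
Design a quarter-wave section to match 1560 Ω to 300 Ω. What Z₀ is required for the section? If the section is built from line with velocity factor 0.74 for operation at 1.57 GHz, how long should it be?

Z_qwt ≈ 684 Ω; length ≈ 3.54 cm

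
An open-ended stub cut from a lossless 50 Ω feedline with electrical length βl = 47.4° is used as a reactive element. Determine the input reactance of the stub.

tan(βl) = 1.09
For an open-ended stub, Z_in = −jZ_0·cot(βl) = −jZ_0/tan(βl)

X_in ≈ -46 Ω (capacitive)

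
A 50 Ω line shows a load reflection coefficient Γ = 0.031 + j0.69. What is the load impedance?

Z_L = Z_0·(1 + Γ)/(1 − Γ) = 50·(1.03 + j0.69)/(0.969 − j0.69)

Z_L ≈ 18.5 + j48.8 Ω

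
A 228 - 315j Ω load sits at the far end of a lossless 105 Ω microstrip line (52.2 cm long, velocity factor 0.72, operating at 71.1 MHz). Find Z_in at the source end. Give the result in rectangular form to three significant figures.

λ = v/f = 0.72·c / 71.1 MHz = 3.04 m
βl = 2π·l/λ = 2π × 0.172 = 61.9°
tan(βl) = tan(61.9°) = 1.87
Z_in = Z_0·(Z_L + jZ_0·tanβl)/(Z_0 + jZ_L·tanβl)
     = 105·(228 − j119)/(694 + j426)

Z_in ≈ 17 − j28.4 Ω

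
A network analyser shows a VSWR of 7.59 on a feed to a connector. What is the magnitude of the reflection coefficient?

|Γ| = (S − 1)/(S + 1) = (7.59 − 1)/(7.59 + 1) = 6.59/8.59

|Γ| ≈ 0.767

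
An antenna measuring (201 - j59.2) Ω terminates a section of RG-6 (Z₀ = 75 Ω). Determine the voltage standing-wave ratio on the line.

Γ = (Z_L − Z_0)/(Z_L + Z_0) = (126 − j59.2)/(276 − j59.2)
|Γ| = 139/282 = 0.493
VSWR = (1 + |Γ|)/(1 − |Γ|) = 1.49/0.507

VSWR ≈ 2.95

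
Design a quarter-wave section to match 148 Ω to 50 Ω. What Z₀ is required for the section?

Z_qwt ≈ 86 Ω

Z_qwt = √(Z_0·R_L) = √(50 × 148) = √7400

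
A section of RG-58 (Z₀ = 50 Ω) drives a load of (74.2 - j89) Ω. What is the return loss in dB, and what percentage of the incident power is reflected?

Γ = (24.2 − j89)/(124.2 − j89), |Γ| = 0.604
RL = −20·log₁₀(0.604) = 4.38 dB
P_refl/P_inc = |Γ|² = 0.364

RL ≈ 4.38 dB; 36.4% of incident power reflected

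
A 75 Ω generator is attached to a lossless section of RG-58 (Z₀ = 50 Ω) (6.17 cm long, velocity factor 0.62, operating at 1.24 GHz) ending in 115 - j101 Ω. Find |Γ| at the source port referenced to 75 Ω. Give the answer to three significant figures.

λ = v/f = 0.62·c / 1.24 GHz = 0.15 m
βl = 2π·l/λ = 2π × 0.411 = 148°
tan(βl) = -0.623
Z_in = Z_0·(Z_L + jZ_0·tanβl)/(Z_0 + jZ_L·tanβl) = 75.3 + j93.8 Ω
Γ_s = (Z_in − Z_s)/(Z_in + Z_s) = (0.314 + j93.8)/(150 + j93.8), |Γ_s| = 0.53

|Γ| ≈ 0.53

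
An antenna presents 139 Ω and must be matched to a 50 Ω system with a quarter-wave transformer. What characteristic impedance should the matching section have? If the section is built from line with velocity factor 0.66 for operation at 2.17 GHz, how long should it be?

Z_qwt = √(Z_0·R_L) = √(50 × 139) = √6950
λ = 0.66·c/f = 0.0912 m, so l = λ/4 = 0.0228 m

Z_qwt ≈ 83.4 Ω; length ≈ 2.28 cm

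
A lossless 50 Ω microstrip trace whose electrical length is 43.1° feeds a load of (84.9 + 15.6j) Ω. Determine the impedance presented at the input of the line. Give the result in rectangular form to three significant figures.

Z_in ≈ 52.6 − j30 Ω

tan(βl) = tan(43.1°) = 0.936
Z_in = Z_0·(Z_L + jZ_0·tanβl)/(Z_0 + jZ_L·tanβl)
     = 50·(84.9 + j62.4)/(35.4 + j79.4)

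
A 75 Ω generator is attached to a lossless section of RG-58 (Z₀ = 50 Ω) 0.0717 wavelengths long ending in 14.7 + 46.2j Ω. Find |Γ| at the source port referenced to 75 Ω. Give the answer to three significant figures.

βl = 2π × 0.0717 = 25.8°
tan(βl) = 0.484
Z_in = Z_0·(Z_L + jZ_0·tanβl)/(Z_0 + jZ_L·tanβl) = 55.6 + j113 Ω
Γ_s = (Z_in − Z_s)/(Z_in + Z_s) = (-19.4 + j113)/(131 + j113), |Γ_s| = 0.664

|Γ| ≈ 0.664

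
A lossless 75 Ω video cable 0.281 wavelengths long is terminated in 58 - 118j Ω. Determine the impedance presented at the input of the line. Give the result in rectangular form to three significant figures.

βl = 2π × 0.281 = 101°
tan(βl) = tan(101°) = -5.07
Z_in = Z_0·(Z_L + jZ_0·tanβl)/(Z_0 + jZ_L·tanβl)
     = 75·(58 − j498)/(-523 − j294)

Z_in ≈ 24.2 + j57.8 Ω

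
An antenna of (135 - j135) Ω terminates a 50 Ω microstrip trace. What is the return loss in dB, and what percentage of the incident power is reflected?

Γ = (85 − j135)/(185 − j135), |Γ| = 0.697
RL = −20·log₁₀(0.697) = 3.14 dB
P_refl/P_inc = |Γ|² = 0.485

RL ≈ 3.14 dB; 48.5% of incident power reflected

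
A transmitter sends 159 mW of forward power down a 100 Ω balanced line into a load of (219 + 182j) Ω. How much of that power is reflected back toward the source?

P_reflected ≈ 55.7 mW

|Γ| = |(119 + j182)/(319 + j182)| = 0.592
|Γ|² = 0.351
P_refl = |Γ|²·P_inc = 55.7 mW, P_del = (1 − |Γ|²)·P_inc = 103 mW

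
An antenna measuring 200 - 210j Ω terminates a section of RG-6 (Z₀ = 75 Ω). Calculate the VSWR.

VSWR ≈ 5.81

Γ = (Z_L − Z_0)/(Z_L + Z_0) = (125 − j210)/(275 − j210)
|Γ| = 244/346 = 0.706
VSWR = (1 + |Γ|)/(1 − |Γ|) = 1.71/0.294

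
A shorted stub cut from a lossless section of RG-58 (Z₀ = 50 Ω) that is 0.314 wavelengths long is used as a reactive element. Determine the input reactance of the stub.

X_in ≈ -118 Ω (capacitive)

βl = 2π × 0.314 = 113°
tan(βl) = -2.35
For a shorted stub, Z_in = jZ_0·tan(βl)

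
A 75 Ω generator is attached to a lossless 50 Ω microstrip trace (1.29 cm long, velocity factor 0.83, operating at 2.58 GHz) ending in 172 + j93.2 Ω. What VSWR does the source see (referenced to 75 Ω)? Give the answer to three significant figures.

VSWR ≈ 4.66

λ = v/f = 0.83·c / 2.58 GHz = 0.0965 m
βl = 2π·l/λ = 2π × 0.134 = 48.1°
tan(βl) = 1.12
Z_in = Z_0·(Z_L + jZ_0·tanβl)/(Z_0 + jZ_L·tanβl) = 24.3 − j51.7 Ω
Γ_s = (Z_in − Z_s)/(Z_in + Z_s) = (-50.7 − j51.7)/(99.3 − j51.7), |Γ_s| = 0.647
VSWR = (1 + |Γ_s|)/(1 − |Γ_s|)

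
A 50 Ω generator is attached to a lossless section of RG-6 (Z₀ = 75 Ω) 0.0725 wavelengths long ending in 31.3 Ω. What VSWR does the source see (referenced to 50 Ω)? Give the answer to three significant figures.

VSWR ≈ 2.06

βl = 2π × 0.0725 = 26.1°
tan(βl) = 0.49
Z_in = Z_0·(Z_L + jZ_0·tanβl)/(Z_0 + jZ_L·tanβl) = 37.3 + j29.1 Ω
Γ_s = (Z_in − Z_s)/(Z_in + Z_s) = (-12.7 + j29.1)/(87.3 + j29.1), |Γ_s| = 0.346
VSWR = (1 + |Γ_s|)/(1 − |Γ_s|)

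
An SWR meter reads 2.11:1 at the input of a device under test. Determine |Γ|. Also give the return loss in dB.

|Γ| = (S − 1)/(S + 1) = (2.11 − 1)/(2.11 + 1) = 1.11/3.11
RL = −20·log₁₀|Γ| = −20·log₁₀(0.357)

|Γ| ≈ 0.357; return loss ≈ 8.95 dB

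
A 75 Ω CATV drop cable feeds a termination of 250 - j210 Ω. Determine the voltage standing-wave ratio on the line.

VSWR ≈ 5.81

Γ = (Z_L − Z_0)/(Z_L + Z_0) = (175 − j210)/(325 − j210)
|Γ| = 273/387 = 0.706
VSWR = (1 + |Γ|)/(1 − |Γ|) = 1.71/0.294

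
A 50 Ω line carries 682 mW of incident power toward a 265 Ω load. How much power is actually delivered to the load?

Γ = (265 − 50)/(265 + 50) = 0.683
|Γ|² = 0.466
P_refl = |Γ|²·P_inc = 318 mW, P_del = (1 − |Γ|²)·P_inc = 364 mW

P_delivered ≈ 364 mW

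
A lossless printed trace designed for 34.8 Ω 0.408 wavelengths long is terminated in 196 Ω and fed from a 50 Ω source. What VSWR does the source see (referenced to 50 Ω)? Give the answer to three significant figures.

VSWR ≈ 5.19

βl = 2π × 0.408 = 147°
tan(βl) = -0.652
Z_in = Z_0·(Z_L + jZ_0·tanβl)/(Z_0 + jZ_L·tanβl) = 19.3 + j48.1 Ω
Γ_s = (Z_in − Z_s)/(Z_in + Z_s) = (-30.7 + j48.1)/(69.3 + j48.1), |Γ_s| = 0.677
VSWR = (1 + |Γ_s|)/(1 − |Γ_s|)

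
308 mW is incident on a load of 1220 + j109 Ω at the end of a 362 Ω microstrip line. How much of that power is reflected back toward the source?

P_reflected ≈ 91.6 mW

|Γ| = |(858 + j109)/(1582 + j109)| = 0.545
|Γ|² = 0.297
P_refl = |Γ|²·P_inc = 91.6 mW, P_del = (1 − |Γ|²)·P_inc = 216 mW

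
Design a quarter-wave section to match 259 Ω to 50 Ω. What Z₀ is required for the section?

Z_qwt ≈ 114 Ω

Z_qwt = √(Z_0·R_L) = √(50 × 259) = √12950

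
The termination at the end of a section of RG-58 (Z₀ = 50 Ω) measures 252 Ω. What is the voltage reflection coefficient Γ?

Γ = (Z_L − Z_0)/(Z_L + Z_0) = (252 − 50)/(252 + 50) = 202/302

Γ = 0.669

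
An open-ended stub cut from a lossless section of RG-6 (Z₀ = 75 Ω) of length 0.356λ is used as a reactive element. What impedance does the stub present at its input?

βl = 2π × 0.356 = 128°
tan(βl) = -1.27
For an open-ended stub, Z_in = −jZ_0·cot(βl) = −jZ_0/tan(βl)

Z_in ≈ +j58.9 Ω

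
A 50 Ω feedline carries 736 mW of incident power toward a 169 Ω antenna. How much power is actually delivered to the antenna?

P_delivered ≈ 519 mW

Γ = (169 − 50)/(169 + 50) = 0.543
|Γ|² = 0.295
P_refl = |Γ|²·P_inc = 217 mW, P_del = (1 − |Γ|²)·P_inc = 519 mW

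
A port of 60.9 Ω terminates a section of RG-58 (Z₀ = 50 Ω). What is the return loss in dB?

RL ≈ 20.2 dB

Γ = (60.9 − 50)/(60.9 + 50) = 0.0983
RL = −20·log₁₀|Γ| = −20·log₁₀(0.0983)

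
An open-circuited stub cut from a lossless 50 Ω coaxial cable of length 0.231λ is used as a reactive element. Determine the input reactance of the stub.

X_in ≈ -6 Ω (capacitive)

βl = 2π × 0.231 = 83.2°
tan(βl) = 8.34
For an open-circuited stub, Z_in = −jZ_0·cot(βl) = −jZ_0/tan(βl)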